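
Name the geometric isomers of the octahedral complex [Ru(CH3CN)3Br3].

fac and mer

In an octahedral complex each vertex has one trans partner and four cis neighbours.
Working through the distinct placements yields 2 geometric isomers: CH3CN mer; CH3CN fac.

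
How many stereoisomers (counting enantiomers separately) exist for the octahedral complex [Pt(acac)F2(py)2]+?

4

The six octahedral sites form three mutually perpendicular trans pairs.
Each acac is bidentate and must span two cis positions.
There are 3 geometric isomers: F trans, py cis; F cis, py trans; F cis, py cis (chiral).
One of these lacks any improper symmetry element and so occurs as an enantiomeric pair, giving 3 + 1 = 4 stereoisomers in total.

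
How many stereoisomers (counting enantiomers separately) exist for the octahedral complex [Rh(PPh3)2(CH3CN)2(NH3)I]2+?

8

The six octahedral sites form three mutually perpendicular trans pairs.
The distinct arrangements are (6 in all): PPh3 trans, CH3CN trans; PPh3 cis, CH3CN trans; PPh3 trans, CH3CN cis; PPh3 cis, CH3CN cis (3 arrangements, 2 chiral).
Of these, 2 lack any improper symmetry element and so occur as enantiomeric pairs, giving 6 + 2 = 8 stereoisomers in total.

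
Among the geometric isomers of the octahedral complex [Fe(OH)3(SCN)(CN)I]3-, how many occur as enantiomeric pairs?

1

An octahedron has six vertices in three trans pairs; every non-trans pair is cis.
Systematic placement gives 4 geometric isomers: OH mer (3 arrangements); OH fac (chiral).
One of these lacks any improper symmetry element and so occurs as an enantiomeric pair, giving 4 + 1 = 5 stereoisomers in total.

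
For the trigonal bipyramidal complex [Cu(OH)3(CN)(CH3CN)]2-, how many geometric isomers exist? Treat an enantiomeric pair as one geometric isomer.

A trigonal bipyramid has two axial and three equatorial sites, which are chemically inequivalent.
Systematic placement gives 4 geometric isomers: CN axial, CH3CN axial; CN equatorial, CH3CN axial; CN axial, CH3CN equatorial; CN equatorial, CH3CN equatorial.

4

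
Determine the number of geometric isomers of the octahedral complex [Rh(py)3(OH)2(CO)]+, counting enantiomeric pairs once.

An octahedron has six vertices in three trans pairs; every non-trans pair is cis.
Working through the distinct placements yields 3 geometric isomers: py mer, OH cis; py mer, OH trans; py fac, OH cis.

3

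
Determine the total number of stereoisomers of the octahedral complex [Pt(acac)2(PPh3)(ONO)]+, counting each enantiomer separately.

Each acac is bidentate and must span two cis positions.
Systematic placement gives 2 geometric isomers: PPh3 and ONO mutually trans; PPh3 and ONO mutually cis (chiral).
One of these lacks any improper symmetry element and so occurs as an enantiomeric pair, giving 2 + 1 = 3 stereoisomers in total.

3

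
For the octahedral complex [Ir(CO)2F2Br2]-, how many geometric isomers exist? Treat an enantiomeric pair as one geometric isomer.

5

The six octahedral sites form three mutually perpendicular trans pairs.
There are 5 geometric isomers: CO trans, F trans, Br trans; CO cis, F cis, Br trans; CO cis, F trans, Br cis; CO cis, F cis, Br cis (chiral); CO trans, F cis, Br cis.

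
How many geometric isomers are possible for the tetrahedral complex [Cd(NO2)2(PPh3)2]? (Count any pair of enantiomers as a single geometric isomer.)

1

Only one geometric arrangement is possible.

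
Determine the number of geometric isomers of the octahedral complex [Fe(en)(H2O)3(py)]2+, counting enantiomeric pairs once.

2

Each en is bidentate and must span two cis positions.
Working through the distinct placements yields 2 geometric isomers: H2O mer; H2O fac.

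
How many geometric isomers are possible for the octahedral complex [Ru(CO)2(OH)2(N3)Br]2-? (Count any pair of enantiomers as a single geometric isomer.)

6

An octahedron has six vertices in three trans pairs; every non-trans pair is cis.
There are 6 geometric isomers: CO cis, OH trans; CO cis, OH cis (3 arrangements, 2 chiral); CO trans, OH trans; CO trans, OH cis.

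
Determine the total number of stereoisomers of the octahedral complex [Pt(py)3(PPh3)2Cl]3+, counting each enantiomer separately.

An octahedron has six vertices in three trans pairs; every non-trans pair is cis.
The distinct arrangements are (3 in all): py mer, PPh3 cis; py mer, PPh3 trans; py fac, PPh3 cis.
Each arrangement has an internal mirror plane or centre of symmetry, so none is chiral.

3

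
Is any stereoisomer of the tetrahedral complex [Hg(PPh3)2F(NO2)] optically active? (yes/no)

no

In a tetrahedral complex all four positions are equivalent and every pair of ligands is adjacent — there is no cis/trans distinction.
Only one geometric arrangement is possible.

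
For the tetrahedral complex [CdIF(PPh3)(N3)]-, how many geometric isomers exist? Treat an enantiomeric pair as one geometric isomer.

1

Only one geometric arrangement is possible; it has no improper symmetry element, so it exists as a pair of enantiomers (2 stereoisomers).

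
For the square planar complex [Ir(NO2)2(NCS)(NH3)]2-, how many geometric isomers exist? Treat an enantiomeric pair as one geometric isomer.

2

A square has two trans pairs of vertices; adjacent vertices are cis.
The distinct arrangements are (2 in all): NO2 cis; NO2 trans.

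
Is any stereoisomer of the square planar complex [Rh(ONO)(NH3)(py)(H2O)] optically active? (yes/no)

A square has two trans pairs of vertices; adjacent vertices are cis.
The distinct arrangements are (3 in all): (H2O/ONO trans, NH3/py trans); (H2O/py trans, NH3/ONO trans); (H2O/NH3 trans, ONO/py trans).
Each arrangement has an internal mirror plane or centre of symmetry, so none is chiral.

no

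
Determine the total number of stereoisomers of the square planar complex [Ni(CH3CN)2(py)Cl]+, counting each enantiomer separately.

2

In a square planar complex each vertex has one trans partner and two cis neighbours.
There are 2 geometric isomers: CH3CN cis; CH3CN trans.
Each arrangement has an internal mirror plane or centre of symmetry, so none is chiral.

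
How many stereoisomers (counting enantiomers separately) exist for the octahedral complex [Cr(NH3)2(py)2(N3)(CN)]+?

Systematic placement gives 6 geometric isomers: NH3 trans, py trans; NH3 cis, py cis (3 arrangements, 2 chiral); NH3 cis, py trans; NH3 trans, py cis.
Of these, 2 lack any improper symmetry element and so occur as enantiomeric pairs, giving 6 + 2 = 8 stereoisomers in total.

8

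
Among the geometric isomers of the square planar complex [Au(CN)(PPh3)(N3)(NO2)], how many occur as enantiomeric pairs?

0

In a square planar complex each vertex has one trans partner and two cis neighbours.
Systematic placement gives 3 geometric isomers: (CN/NO2 trans, N3/PPh3 trans); (CN/PPh3 trans, N3/NO2 trans); (CN/N3 trans, NO2/PPh3 trans).
Each arrangement has an internal mirror plane or centre of symmetry, so none is chiral.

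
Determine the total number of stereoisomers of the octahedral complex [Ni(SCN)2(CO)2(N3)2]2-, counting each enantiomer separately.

The six octahedral sites form three mutually perpendicular trans pairs.
Working through the distinct placements yields 5 geometric isomers: SCN trans, CO trans, N3 trans; SCN cis, CO trans, N3 cis; SCN trans, CO cis, N3 cis; SCN cis, CO cis, N3 cis (chiral); SCN cis, CO cis, N3 trans.
One of these lacks any improper symmetry element and so occurs as an enantiomeric pair, giving 5 + 1 = 6 stereoisomers in total.

6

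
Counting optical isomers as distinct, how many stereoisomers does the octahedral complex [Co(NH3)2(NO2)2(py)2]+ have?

The distinct arrangements are (5 in all): NH3 trans, NO2 trans, py trans; NH3 trans, NO2 cis, py cis; NH3 cis, NO2 cis, py trans; NH3 cis, NO2 cis, py cis (chiral); NH3 cis, NO2 trans, py cis.
One of these lacks any improper symmetry element and so occurs as an enantiomeric pair, giving 5 + 1 = 6 stereoisomers in total.

6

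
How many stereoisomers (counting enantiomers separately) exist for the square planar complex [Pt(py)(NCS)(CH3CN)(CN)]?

3

A square has two trans pairs of vertices; adjacent vertices are cis.
Working through the distinct placements yields 3 geometric isomers: (CH3CN/NCS trans, CN/py trans); (CH3CN/py trans, CN/NCS trans); (CH3CN/CN trans, NCS/py trans).
Each arrangement has an internal mirror plane or centre of symmetry, so none is chiral.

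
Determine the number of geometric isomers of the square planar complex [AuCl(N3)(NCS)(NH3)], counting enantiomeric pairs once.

3

In a square planar complex each vertex has one trans partner and two cis neighbours.
Working through the distinct placements yields 3 geometric isomers: (Cl/NCS trans, N3/NH3 trans); (Cl/NH3 trans, N3/NCS trans); (Cl/N3 trans, NCS/NH3 trans).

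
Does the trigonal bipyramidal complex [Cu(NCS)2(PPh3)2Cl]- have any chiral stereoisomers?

yes

Placing the ligands in turn and identifying arrangements related by rotation or reflection leaves 5 distinct geometric isomers.
One of these lacks any improper symmetry element and so occurs as an enantiomeric pair, giving 5 + 1 = 6 stereoisomers in total.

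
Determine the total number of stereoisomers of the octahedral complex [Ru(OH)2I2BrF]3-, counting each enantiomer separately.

Working through the distinct placements yields 6 geometric isomers: OH trans, I trans; OH cis, I cis (3 arrangements, 2 chiral); OH trans, I cis; OH cis, I trans.
Of these, 2 lack any improper symmetry element and so occur as enantiomeric pairs, giving 6 + 2 = 8 stereoisomers in total.

8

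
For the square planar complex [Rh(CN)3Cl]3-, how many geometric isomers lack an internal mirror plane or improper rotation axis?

A square has two trans pairs of vertices; adjacent vertices are cis.
Only one geometric arrangement is possible.

0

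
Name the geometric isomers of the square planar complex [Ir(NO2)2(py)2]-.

cis and trans

A square has two trans pairs of vertices; adjacent vertices are cis.
Working through the distinct placements yields 2 geometric isomers: NO2 cis; NO2 trans.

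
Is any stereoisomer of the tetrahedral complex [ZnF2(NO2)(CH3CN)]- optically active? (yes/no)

no

In a tetrahedral complex all four positions are equivalent and every pair of ligands is adjacent — there is no cis/trans distinction.
Only one geometric arrangement is possible.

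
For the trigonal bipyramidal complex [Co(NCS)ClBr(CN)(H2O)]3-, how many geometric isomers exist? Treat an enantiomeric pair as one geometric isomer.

In a trigonal bipyramid the two axial positions differ from the three equatorial ones.
Placing the ligands in turn and identifying arrangements related by rotation or reflection leaves 10 distinct geometric isomers.

10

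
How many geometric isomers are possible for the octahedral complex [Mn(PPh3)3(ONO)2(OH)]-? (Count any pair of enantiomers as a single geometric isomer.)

The six octahedral sites form three mutually perpendicular trans pairs.
There are 3 geometric isomers: PPh3 mer, ONO cis; PPh3 mer, ONO trans; PPh3 fac, ONO cis.

3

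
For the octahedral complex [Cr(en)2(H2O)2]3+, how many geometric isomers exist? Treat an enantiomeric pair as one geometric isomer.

An octahedron has six vertices in three trans pairs; every non-trans pair is cis.
Each en is bidentate and must span two cis positions.
There are 2 geometric isomers: H2O trans; H2O cis (chiral).

2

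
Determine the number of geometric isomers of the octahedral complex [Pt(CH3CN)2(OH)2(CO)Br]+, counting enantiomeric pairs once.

In an octahedral complex each vertex has one trans partner and four cis neighbours.
Working through the distinct placements yields 6 geometric isomers: CH3CN cis, OH trans; CH3CN cis, OH cis (3 arrangements, 2 chiral); CH3CN trans, OH trans; CH3CN trans, OH cis.

6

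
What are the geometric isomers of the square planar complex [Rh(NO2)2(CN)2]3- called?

cis and trans

A square has two trans pairs of vertices; adjacent vertices are cis.
There are 2 geometric isomers: NO2 cis; NO2 trans.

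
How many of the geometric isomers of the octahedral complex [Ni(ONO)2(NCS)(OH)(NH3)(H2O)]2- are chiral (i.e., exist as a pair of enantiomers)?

The six octahedral sites form three mutually perpendicular trans pairs.
Exhaustive case analysis gives 9 geometric isomers.
Of these, 6 lack any improper symmetry element and so occur as enantiomeric pairs, giving 9 + 6 = 15 stereoisomers in total.

6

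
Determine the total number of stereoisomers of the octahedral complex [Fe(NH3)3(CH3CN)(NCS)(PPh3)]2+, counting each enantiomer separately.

5

In an octahedral complex each vertex has one trans partner and four cis neighbours.
There are 4 geometric isomers: NH3 mer (3 arrangements); NH3 fac (chiral).
One of these lacks any improper symmetry element and so occurs as an enantiomeric pair, giving 4 + 1 = 5 stereoisomers in total.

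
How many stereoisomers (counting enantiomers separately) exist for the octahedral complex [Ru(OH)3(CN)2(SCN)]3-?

3

An octahedron has six vertices in three trans pairs; every non-trans pair is cis.
Systematic placement gives 3 geometric isomers: OH mer, CN trans; OH fac, CN cis; OH mer, CN cis.
Each arrangement has an internal mirror plane or centre of symmetry, so none is chiral.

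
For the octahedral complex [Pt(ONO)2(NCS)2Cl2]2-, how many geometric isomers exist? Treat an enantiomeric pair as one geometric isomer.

The six octahedral sites form three mutually perpendicular trans pairs.
The distinct arrangements are (5 in all): ONO trans, NCS trans, Cl trans; ONO cis, NCS cis, Cl trans; ONO trans, NCS cis, Cl cis; ONO cis, NCS cis, Cl cis (chiral); ONO cis, NCS trans, Cl cis.

5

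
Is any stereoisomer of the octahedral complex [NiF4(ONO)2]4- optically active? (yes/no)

no

An octahedron has six vertices in three trans pairs; every non-trans pair is cis.
Working through the distinct placements yields 2 geometric isomers: ONO trans; ONO cis.
Each arrangement has an internal mirror plane or centre of symmetry, so none is chiral.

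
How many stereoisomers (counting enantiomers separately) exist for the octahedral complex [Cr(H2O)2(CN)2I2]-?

6

An octahedron has six vertices in three trans pairs; every non-trans pair is cis.
The distinct arrangements are (5 in all): H2O trans, CN trans, I trans; H2O cis, CN trans, I cis; H2O cis, CN cis, I trans; H2O cis, CN cis, I cis (chiral); H2O trans, CN cis, I cis.
One of these lacks any improper symmetry element and so occurs as an enantiomeric pair, giving 5 + 1 = 6 stereoisomers in total.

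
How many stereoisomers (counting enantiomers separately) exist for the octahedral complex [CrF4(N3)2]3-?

2

The six octahedral sites form three mutually perpendicular trans pairs.
The distinct arrangements are (2 in all): N3 trans; N3 cis.
Each arrangement has an internal mirror plane or centre of symmetry, so none is chiral.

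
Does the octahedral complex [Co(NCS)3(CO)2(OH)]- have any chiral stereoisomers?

no

In an octahedral complex each vertex has one trans partner and four cis neighbours.
There are 3 geometric isomers: NCS mer, CO trans; NCS fac, CO cis; NCS mer, CO cis.
Each arrangement has an internal mirror plane or centre of symmetry, so none is chiral.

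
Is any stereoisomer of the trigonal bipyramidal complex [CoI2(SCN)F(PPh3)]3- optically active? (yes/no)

yes

In a trigonal bipyramid the two axial positions differ from the three equatorial ones.
Exhaustive case analysis gives 7 geometric isomers.
Of these, 3 lack any improper symmetry element and so occur as enantiomeric pairs, giving 7 + 3 = 10 stereoisomers in total.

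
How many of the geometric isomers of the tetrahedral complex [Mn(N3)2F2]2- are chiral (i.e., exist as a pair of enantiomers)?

0

In a tetrahedral complex all four positions are equivalent and every pair of ligands is adjacent — there is no cis/trans distinction.
Only one geometric arrangement is possible.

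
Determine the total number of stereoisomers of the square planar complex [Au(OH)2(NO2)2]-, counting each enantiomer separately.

2

A square has two trans pairs of vertices; adjacent vertices are cis.
Working through the distinct placements yields 2 geometric isomers: OH cis; OH trans.
Each arrangement has an internal mirror plane or centre of symmetry, so none is chiral.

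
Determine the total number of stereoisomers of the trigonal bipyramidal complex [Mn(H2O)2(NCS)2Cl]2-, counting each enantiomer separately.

6

Systematic enumeration (placing each ligand type in turn and discarding arrangements equivalent by rotation or reflection) gives 5 geometric isomers.
One of these lacks any improper symmetry element and so occurs as an enantiomeric pair, giving 5 + 1 = 6 stereoisomers in total.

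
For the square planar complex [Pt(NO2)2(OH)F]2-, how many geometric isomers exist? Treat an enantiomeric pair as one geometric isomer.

2

Working through the distinct placements yields 2 geometric isomers: NO2 cis; NO2 trans.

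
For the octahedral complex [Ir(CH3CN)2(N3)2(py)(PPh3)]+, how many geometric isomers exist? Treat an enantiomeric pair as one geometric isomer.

In an octahedral complex each vertex has one trans partner and four cis neighbours.
The distinct arrangements are (6 in all): CH3CN trans, N3 trans; CH3CN trans, N3 cis; CH3CN cis, N3 cis (3 arrangements, 2 chiral); CH3CN cis, N3 trans.

6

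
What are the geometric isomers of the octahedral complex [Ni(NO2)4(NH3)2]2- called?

The six octahedral sites form three mutually perpendicular trans pairs.
Working through the distinct placements yields 2 geometric isomers: NH3 trans; NH3 cis.

cis and trans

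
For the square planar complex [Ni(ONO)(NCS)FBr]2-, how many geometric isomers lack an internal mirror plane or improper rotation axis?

The distinct arrangements are (3 in all): (Br/NCS trans, F/ONO trans); (Br/ONO trans, F/NCS trans); (Br/F trans, NCS/ONO trans).
Each arrangement has an internal mirror plane or centre of symmetry, so none is chiral.

0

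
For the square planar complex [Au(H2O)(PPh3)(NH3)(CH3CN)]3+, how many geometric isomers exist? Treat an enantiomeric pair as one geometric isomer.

3

In a square planar complex each vertex has one trans partner and two cis neighbours.
Systematic placement gives 3 geometric isomers: (CH3CN/NH3 trans, H2O/PPh3 trans); (CH3CN/PPh3 trans, H2O/NH3 trans); (CH3CN/H2O trans, NH3/PPh3 trans).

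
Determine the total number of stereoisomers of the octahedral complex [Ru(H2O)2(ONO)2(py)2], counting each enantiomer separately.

6

Working through the distinct placements yields 5 geometric isomers: H2O trans, ONO trans, py trans; H2O trans, ONO cis, py cis; H2O cis, ONO cis, py trans; H2O cis, ONO cis, py cis (chiral); H2O cis, ONO trans, py cis.
One of these lacks any improper symmetry element and so occurs as an enantiomeric pair, giving 5 + 1 = 6 stereoisomers in total.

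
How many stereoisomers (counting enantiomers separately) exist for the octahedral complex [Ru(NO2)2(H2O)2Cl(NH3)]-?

8

There are 6 geometric isomers: NO2 trans, H2O cis; NO2 cis, H2O cis (3 arrangements, 2 chiral); NO2 trans, H2O trans; NO2 cis, H2O trans.
Of these, 2 lack any improper symmetry element and so occur as enantiomeric pairs, giving 6 + 2 = 8 stereoisomers in total.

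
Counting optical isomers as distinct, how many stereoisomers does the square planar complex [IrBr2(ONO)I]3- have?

In a square planar complex each vertex has one trans partner and two cis neighbours.
The distinct arrangements are (2 in all): Br cis; Br trans.
Each arrangement has an internal mirror plane or centre of symmetry, so none is chiral.

2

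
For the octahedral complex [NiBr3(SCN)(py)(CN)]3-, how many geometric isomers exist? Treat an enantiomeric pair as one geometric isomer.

4

There are 4 geometric isomers: Br mer (3 arrangements); Br fac (chiral).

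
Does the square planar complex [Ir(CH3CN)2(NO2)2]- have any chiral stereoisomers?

In a square planar complex each vertex has one trans partner and two cis neighbours.
Working through the distinct placements yields 2 geometric isomers: CH3CN cis; CH3CN trans.
Each arrangement has an internal mirror plane or centre of symmetry, so none is chiral.

no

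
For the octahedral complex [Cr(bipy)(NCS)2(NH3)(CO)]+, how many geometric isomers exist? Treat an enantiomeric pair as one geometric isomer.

4

In an octahedral complex each vertex has one trans partner and four cis neighbours.
Each bipy is bidentate and must span two cis positions.
Systematic placement gives 4 geometric isomers: NCS cis (3 arrangements, 2 chiral); NCS trans.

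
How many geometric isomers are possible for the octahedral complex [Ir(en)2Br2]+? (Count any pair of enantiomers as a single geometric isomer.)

2

Each en is bidentate and must span two cis positions.
There are 2 geometric isomers: Br trans; Br cis (chiral).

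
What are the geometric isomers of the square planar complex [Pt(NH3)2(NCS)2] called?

In a square planar complex each vertex has one trans partner and two cis neighbours.
Systematic placement gives 2 geometric isomers: NH3 cis; NH3 trans.

cis and trans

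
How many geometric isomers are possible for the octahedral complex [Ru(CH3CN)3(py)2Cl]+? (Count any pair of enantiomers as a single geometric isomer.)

An octahedron has six vertices in three trans pairs; every non-trans pair is cis.
Working through the distinct placements yields 3 geometric isomers: CH3CN mer, py trans; CH3CN mer, py cis; CH3CN fac, py cis.

3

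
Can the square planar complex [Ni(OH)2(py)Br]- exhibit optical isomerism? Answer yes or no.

no

In a square planar complex each vertex has one trans partner and two cis neighbours.
Working through the distinct placements yields 2 geometric isomers: OH cis; OH trans.
Each arrangement has an internal mirror plane or centre of symmetry, so none is chiral.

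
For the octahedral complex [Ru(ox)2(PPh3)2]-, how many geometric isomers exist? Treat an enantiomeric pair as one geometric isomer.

2

Each ox is bidentate and must span two cis positions.
The distinct arrangements are (2 in all): PPh3 trans; PPh3 cis (chiral).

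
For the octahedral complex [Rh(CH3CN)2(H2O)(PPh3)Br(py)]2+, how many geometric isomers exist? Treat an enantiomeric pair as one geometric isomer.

9

The six octahedral sites form three mutually perpendicular trans pairs.
Systematic enumeration (placing each ligand type in turn and discarding arrangements equivalent by rotation or reflection) gives 9 geometric isomers.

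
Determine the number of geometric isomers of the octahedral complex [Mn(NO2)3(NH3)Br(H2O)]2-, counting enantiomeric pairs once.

The six octahedral sites form three mutually perpendicular trans pairs.
The distinct arrangements are (4 in all): NO2 mer (3 arrangements); NO2 fac (chiral).

4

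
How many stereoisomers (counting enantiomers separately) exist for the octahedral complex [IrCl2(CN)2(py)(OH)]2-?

There are 6 geometric isomers: Cl trans, CN trans; Cl cis, CN trans; Cl cis, CN cis (3 arrangements, 2 chiral); Cl trans, CN cis.
Of these, 2 lack any improper symmetry element and so occur as enantiomeric pairs, giving 6 + 2 = 8 stereoisomers in total.

8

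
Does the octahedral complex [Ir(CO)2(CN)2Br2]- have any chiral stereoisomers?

In an octahedral complex each vertex has one trans partner and four cis neighbours.
The distinct arrangements are (5 in all): CO trans, CN trans, Br trans; CO cis, CN cis, Br trans; CO trans, CN cis, Br cis; CO cis, CN cis, Br cis (chiral); CO cis, CN trans, Br cis.
One of these lacks any improper symmetry element and so occurs as an enantiomeric pair, giving 5 + 1 = 6 stereoisomers in total.

yes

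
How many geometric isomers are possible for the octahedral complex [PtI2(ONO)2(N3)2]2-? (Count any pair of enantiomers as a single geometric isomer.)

5

In an octahedral complex each vertex has one trans partner and four cis neighbours.
Working through the distinct placements yields 5 geometric isomers: I trans, ONO trans, N3 trans; I trans, ONO cis, N3 cis; I cis, ONO trans, N3 cis; I cis, ONO cis, N3 cis (chiral); I cis, ONO cis, N3 trans.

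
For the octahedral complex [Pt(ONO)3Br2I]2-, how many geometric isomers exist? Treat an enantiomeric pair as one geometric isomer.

The six octahedral sites form three mutually perpendicular trans pairs.
Working through the distinct placements yields 3 geometric isomers: ONO mer, Br trans; ONO mer, Br cis; ONO fac, Br cis.

3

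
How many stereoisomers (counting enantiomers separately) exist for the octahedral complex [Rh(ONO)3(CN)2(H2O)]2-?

3

In an octahedral complex each vertex has one trans partner and four cis neighbours.
The distinct arrangements are (3 in all): ONO mer, CN trans; ONO mer, CN cis; ONO fac, CN cis.
Each arrangement has an internal mirror plane or centre of symmetry, so none is chiral.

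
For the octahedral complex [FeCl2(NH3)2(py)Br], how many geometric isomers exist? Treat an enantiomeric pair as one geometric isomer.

Working through the distinct placements yields 6 geometric isomers: Cl cis, NH3 cis (3 arrangements, 2 chiral); Cl cis, NH3 trans; Cl trans, NH3 cis; Cl trans, NH3 trans.

6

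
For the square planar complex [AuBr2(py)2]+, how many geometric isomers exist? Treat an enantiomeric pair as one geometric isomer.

2

There are 2 geometric isomers: Br cis; Br trans.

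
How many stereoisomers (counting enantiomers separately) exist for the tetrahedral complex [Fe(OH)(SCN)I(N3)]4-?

2

In a tetrahedral complex all four positions are equivalent and every pair of ligands is adjacent — there is no cis/trans distinction.
Only one geometric arrangement is possible; it has no improper symmetry element, so it exists as a pair of enantiomers (2 stereoisomers).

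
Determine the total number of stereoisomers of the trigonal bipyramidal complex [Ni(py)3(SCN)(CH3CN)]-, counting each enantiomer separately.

In a trigonal bipyramid the two axial positions differ from the three equatorial ones.
Systematic placement gives 4 geometric isomers: SCN axial, CH3CN axial; SCN equatorial, CH3CN axial; SCN axial, CH3CN equatorial; SCN equatorial, CH3CN equatorial.
Each arrangement has an internal mirror plane or centre of symmetry, so none is chiral.

4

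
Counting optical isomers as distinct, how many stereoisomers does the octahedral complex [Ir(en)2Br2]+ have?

In an octahedral complex each vertex has one trans partner and four cis neighbours.
Each en is bidentate and must span two cis positions.
Working through the distinct placements yields 2 geometric isomers: Br trans; Br cis (chiral).
One of these lacks any improper symmetry element and so occurs as an enantiomeric pair, giving 2 + 1 = 3 stereoisomers in total.

3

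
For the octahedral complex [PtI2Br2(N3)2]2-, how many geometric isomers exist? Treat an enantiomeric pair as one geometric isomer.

5

The distinct arrangements are (5 in all): I trans, Br trans, N3 trans; I cis, Br trans, N3 cis; I cis, Br cis, N3 trans; I cis, Br cis, N3 cis (chiral); I trans, Br cis, N3 cis.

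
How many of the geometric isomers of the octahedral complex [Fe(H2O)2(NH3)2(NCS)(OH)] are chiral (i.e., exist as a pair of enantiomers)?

The six octahedral sites form three mutually perpendicular trans pairs.
Working through the distinct placements yields 6 geometric isomers: H2O trans, NH3 cis; H2O trans, NH3 trans; H2O cis, NH3 cis (3 arrangements, 2 chiral); H2O cis, NH3 trans.
Of these, 2 lack any improper symmetry element and so occur as enantiomeric pairs, giving 6 + 2 = 8 stereoisomers in total.

2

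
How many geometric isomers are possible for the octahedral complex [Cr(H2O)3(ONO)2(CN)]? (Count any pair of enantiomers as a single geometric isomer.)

3

The six octahedral sites form three mutually perpendicular trans pairs.
Systematic placement gives 3 geometric isomers: H2O mer, ONO trans; H2O fac, ONO cis; H2O mer, ONO cis.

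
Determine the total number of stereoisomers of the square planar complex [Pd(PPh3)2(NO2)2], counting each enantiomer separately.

In a square planar complex each vertex has one trans partner and two cis neighbours.
Working through the distinct placements yields 2 geometric isomers: PPh3 cis; PPh3 trans.
Each arrangement has an internal mirror plane or centre of symmetry, so none is chiral.

2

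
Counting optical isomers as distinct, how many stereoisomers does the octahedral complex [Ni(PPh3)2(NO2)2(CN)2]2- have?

6

In an octahedral complex each vertex has one trans partner and four cis neighbours.
Systematic placement gives 5 geometric isomers: PPh3 trans, NO2 trans, CN trans; PPh3 cis, NO2 cis, CN trans; PPh3 trans, NO2 cis, CN cis; PPh3 cis, NO2 cis, CN cis (chiral); PPh3 cis, NO2 trans, CN cis.
One of these lacks any improper symmetry element and so occurs as an enantiomeric pair, giving 5 + 1 = 6 stereoisomers in total.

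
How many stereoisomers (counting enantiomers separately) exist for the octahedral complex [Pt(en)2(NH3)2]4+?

3

Each en is bidentate and must span two cis positions.
Working through the distinct placements yields 2 geometric isomers: NH3 trans; NH3 cis (chiral).
One of these lacks any improper symmetry element and so occurs as an enantiomeric pair, giving 2 + 1 = 3 stereoisomers in total.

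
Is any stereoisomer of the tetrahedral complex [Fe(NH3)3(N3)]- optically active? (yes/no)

All four vertices of a tetrahedron are equivalent and mutually adjacent, so cis/trans isomerism cannot arise.
Only one geometric arrangement is possible.

no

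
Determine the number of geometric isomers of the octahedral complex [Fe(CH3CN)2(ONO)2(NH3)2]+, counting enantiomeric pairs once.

5

The six octahedral sites form three mutually perpendicular trans pairs.
There are 5 geometric isomers: CH3CN trans, ONO trans, NH3 trans; CH3CN trans, ONO cis, NH3 cis; CH3CN cis, ONO trans, NH3 cis; CH3CN cis, ONO cis, NH3 cis (chiral); CH3CN cis, ONO cis, NH3 trans.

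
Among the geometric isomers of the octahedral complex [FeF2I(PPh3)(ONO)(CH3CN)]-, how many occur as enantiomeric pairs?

6

Exhaustive case analysis gives 9 geometric isomers.
Of these, 6 lack any improper symmetry element and so occur as enantiomeric pairs, giving 9 + 6 = 15 stereoisomers in total.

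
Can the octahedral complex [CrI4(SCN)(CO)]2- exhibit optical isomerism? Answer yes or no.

no

The distinct arrangements are (2 in all): SCN and CO mutually cis; SCN and CO mutually trans.
Each arrangement has an internal mirror plane or centre of symmetry, so none is chiral.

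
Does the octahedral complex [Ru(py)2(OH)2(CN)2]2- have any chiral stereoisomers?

The six octahedral sites form three mutually perpendicular trans pairs.
Systematic placement gives 5 geometric isomers: py trans, OH trans, CN trans; py cis, OH cis, CN trans; py trans, OH cis, CN cis; py cis, OH cis, CN cis (chiral); py cis, OH trans, CN cis.
One of these lacks any improper symmetry element and so occurs as an enantiomeric pair, giving 5 + 1 = 6 stereoisomers in total.

yes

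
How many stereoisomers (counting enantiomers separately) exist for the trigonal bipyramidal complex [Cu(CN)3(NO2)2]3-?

In a trigonal bipyramid the two axial positions differ from the three equatorial ones.
The distinct arrangements are (3 in all): NO2 both equatorial; NO2 one axial, one equatorial; NO2 both axial.
Each arrangement has an internal mirror plane or centre of symmetry, so none is chiral.

3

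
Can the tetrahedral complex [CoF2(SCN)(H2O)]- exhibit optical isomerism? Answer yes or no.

All four vertices of a tetrahedron are equivalent and mutually adjacent, so cis/trans isomerism cannot arise.
Only one geometric arrangement is possible.

no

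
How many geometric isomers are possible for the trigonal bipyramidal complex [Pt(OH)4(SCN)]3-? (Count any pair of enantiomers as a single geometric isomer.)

In a trigonal bipyramid the two axial positions differ from the three equatorial ones.
Working through the distinct placements yields 2 geometric isomers: SCN equatorial; SCN axial.

2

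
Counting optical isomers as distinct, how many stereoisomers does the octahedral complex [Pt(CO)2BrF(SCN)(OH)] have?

15

An octahedron has six vertices in three trans pairs; every non-trans pair is cis.
Systematic enumeration (placing each ligand type in turn and discarding arrangements equivalent by rotation or reflection) gives 9 geometric isomers.
Of these, 6 lack any improper symmetry element and so occur as enantiomeric pairs, giving 9 + 6 = 15 stereoisomers in total.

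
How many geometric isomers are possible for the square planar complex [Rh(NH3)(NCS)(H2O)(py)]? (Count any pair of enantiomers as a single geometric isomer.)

3

The distinct arrangements are (3 in all): (H2O/NH3 trans, NCS/py trans); (H2O/py trans, NCS/NH3 trans); (H2O/NCS trans, NH3/py trans).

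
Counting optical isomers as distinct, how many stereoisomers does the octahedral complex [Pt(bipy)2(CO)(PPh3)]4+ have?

In an octahedral complex each vertex has one trans partner and four cis neighbours.
Each bipy is bidentate and must span two cis positions.
There are 2 geometric isomers: CO and PPh3 mutually trans; CO and PPh3 mutually cis (chiral).
One of these lacks any improper symmetry element and so occurs as an enantiomeric pair, giving 2 + 1 = 3 stereoisomers in total.

3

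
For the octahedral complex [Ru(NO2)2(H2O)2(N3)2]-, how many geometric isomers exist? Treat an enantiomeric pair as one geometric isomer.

5

In an octahedral complex each vertex has one trans partner and four cis neighbours.
Working through the distinct placements yields 5 geometric isomers: NO2 trans, H2O trans, N3 trans; NO2 cis, H2O trans, N3 cis; NO2 trans, H2O cis, N3 cis; NO2 cis, H2O cis, N3 cis (chiral); NO2 cis, H2O cis, N3 trans.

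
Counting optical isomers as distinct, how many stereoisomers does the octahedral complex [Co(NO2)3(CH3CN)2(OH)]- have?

3

The six octahedral sites form three mutually perpendicular trans pairs.
Working through the distinct placements yields 3 geometric isomers: NO2 mer, CH3CN trans; NO2 fac, CH3CN cis; NO2 mer, CH3CN cis.
Each arrangement has an internal mirror plane or centre of symmetry, so none is chiral.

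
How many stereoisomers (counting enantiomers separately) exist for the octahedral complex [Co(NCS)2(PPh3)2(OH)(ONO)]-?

8

There are 6 geometric isomers: NCS trans, PPh3 trans; NCS trans, PPh3 cis; NCS cis, PPh3 trans; NCS cis, PPh3 cis (3 arrangements, 2 chiral).
Of these, 2 lack any improper symmetry element and so occur as enantiomeric pairs, giving 6 + 2 = 8 stereoisomers in total.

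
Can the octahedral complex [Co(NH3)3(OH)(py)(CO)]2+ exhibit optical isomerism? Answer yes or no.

yes

The distinct arrangements are (4 in all): NH3 mer (3 arrangements); NH3 fac (chiral).
One of these lacks any improper symmetry element and so occurs as an enantiomeric pair, giving 4 + 1 = 5 stereoisomers in total.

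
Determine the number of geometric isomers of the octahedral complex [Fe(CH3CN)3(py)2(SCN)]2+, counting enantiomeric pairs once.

An octahedron has six vertices in three trans pairs; every non-trans pair is cis.
The distinct arrangements are (3 in all): CH3CN mer, py trans; CH3CN mer, py cis; CH3CN fac, py cis.

3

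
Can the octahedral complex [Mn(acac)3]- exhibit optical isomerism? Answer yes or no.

yes

In an octahedral complex each vertex has one trans partner and four cis neighbours.
Each acac is bidentate and must span two cis positions.
Only one geometric arrangement is possible; it has no improper symmetry element, so it exists as a pair of enantiomers (2 stereoisomers).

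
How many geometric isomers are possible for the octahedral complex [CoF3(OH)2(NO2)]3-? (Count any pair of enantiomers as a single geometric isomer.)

An octahedron has six vertices in three trans pairs; every non-trans pair is cis.
There are 3 geometric isomers: F mer, OH trans; F mer, OH cis; F fac, OH cis.

3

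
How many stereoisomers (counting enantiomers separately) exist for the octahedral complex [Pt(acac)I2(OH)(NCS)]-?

6

The six octahedral sites form three mutually perpendicular trans pairs.
Each acac is bidentate and must span two cis positions.
There are 4 geometric isomers: I trans; I cis (3 arrangements, 2 chiral).
Of these, 2 lack any improper symmetry element and so occur as enantiomeric pairs, giving 4 + 2 = 6 stereoisomers in total.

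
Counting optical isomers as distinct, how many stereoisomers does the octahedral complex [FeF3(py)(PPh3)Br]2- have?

In an octahedral complex each vertex has one trans partner and four cis neighbours.
Systematic placement gives 4 geometric isomers: F mer (3 arrangements); F fac (chiral).
One of these lacks any improper symmetry element and so occurs as an enantiomeric pair, giving 4 + 1 = 5 stereoisomers in total.

5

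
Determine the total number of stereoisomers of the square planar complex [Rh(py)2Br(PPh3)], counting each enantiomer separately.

In a square planar complex each vertex has one trans partner and two cis neighbours.
Systematic placement gives 2 geometric isomers: py cis; py trans.
Each arrangement has an internal mirror plane or centre of symmetry, so none is chiral.

2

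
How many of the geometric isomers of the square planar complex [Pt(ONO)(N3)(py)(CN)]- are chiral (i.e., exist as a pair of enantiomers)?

There are 3 geometric isomers: (CN/ONO trans, N3/py trans); (CN/py trans, N3/ONO trans); (CN/N3 trans, ONO/py trans).
Each arrangement has an internal mirror plane or centre of symmetry, so none is chiral.

0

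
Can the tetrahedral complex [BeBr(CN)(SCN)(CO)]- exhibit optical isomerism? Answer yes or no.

All four vertices of a tetrahedron are equivalent and mutually adjacent, so cis/trans isomerism cannot arise.
Only one geometric arrangement is possible; it has no improper symmetry element, so it exists as a pair of enantiomers (2 stereoisomers).

yes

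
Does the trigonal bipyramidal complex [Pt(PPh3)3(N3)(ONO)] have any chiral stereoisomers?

A trigonal bipyramid has two axial and three equatorial sites, which are chemically inequivalent.
The distinct arrangements are (4 in all): N3 axial, ONO axial; N3 axial, ONO equatorial; N3 equatorial, ONO axial; N3 equatorial, ONO equatorial.
Each arrangement has an internal mirror plane or centre of symmetry, so none is chiral.

no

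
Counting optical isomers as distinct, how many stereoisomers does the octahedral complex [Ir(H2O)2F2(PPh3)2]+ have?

Working through the distinct placements yields 5 geometric isomers: H2O trans, F trans, PPh3 trans; H2O cis, F trans, PPh3 cis; H2O cis, F cis, PPh3 trans; H2O cis, F cis, PPh3 cis (chiral); H2O trans, F cis, PPh3 cis.
One of these lacks any improper symmetry element and so occurs as an enantiomeric pair, giving 5 + 1 = 6 stereoisomers in total.

6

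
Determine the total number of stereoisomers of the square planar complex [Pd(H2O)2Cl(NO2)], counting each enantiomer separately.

A square has two trans pairs of vertices; adjacent vertices are cis.
There are 2 geometric isomers: H2O cis; H2O trans.
Each arrangement has an internal mirror plane or centre of symmetry, so none is chiral.

2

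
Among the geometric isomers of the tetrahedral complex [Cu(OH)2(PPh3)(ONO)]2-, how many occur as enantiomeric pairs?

0

All four vertices of a tetrahedron are equivalent and mutually adjacent, so cis/trans isomerism cannot arise.
Only one geometric arrangement is possible.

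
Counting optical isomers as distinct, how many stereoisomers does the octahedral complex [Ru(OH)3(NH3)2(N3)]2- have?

3

The six octahedral sites form three mutually perpendicular trans pairs.
There are 3 geometric isomers: OH mer, NH3 cis; OH mer, NH3 trans; OH fac, NH3 cis.
Each arrangement has an internal mirror plane or centre of symmetry, so none is chiral.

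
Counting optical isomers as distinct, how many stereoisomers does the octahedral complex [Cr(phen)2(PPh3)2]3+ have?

3

The six octahedral sites form three mutually perpendicular trans pairs.
Each phen is bidentate and must span two cis positions.
Systematic placement gives 2 geometric isomers: PPh3 trans; PPh3 cis (chiral).
One of these lacks any improper symmetry element and so occurs as an enantiomeric pair, giving 2 + 1 = 3 stereoisomers in total.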